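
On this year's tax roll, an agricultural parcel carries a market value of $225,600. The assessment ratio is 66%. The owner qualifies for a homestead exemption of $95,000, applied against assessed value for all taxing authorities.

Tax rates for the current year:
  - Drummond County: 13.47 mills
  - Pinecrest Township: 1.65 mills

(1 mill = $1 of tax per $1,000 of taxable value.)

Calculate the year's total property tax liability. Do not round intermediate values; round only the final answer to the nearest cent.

$814.91

Assessed value = $225,600 × 0.66 = $148,896
Taxable value = $148,896 − $95,000 = $53,896
Drummond County: $53,896 × 0.01347 = $725.97912
Pinecrest Township: $53,896 × 0.00165 = $88.9284
Total = $725.97912 + $88.9284 = $814.90752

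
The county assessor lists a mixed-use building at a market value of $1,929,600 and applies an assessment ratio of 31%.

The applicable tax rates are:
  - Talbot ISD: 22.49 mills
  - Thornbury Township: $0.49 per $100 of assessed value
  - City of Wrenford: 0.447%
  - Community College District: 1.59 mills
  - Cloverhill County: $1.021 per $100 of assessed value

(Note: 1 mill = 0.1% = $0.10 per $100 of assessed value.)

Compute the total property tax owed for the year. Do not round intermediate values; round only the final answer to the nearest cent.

Assessed value = $1,929,600 × 0.31 = $598,176
Talbot ISD: $598,176 × 0.02249 = $13,452.97824
Thornbury Township: $598,176 × 0.0049 = $2,931.0624
City of Wrenford: $598,176 × 0.00447 = $2,673.84672
Community College District: $598,176 × 0.00159 = $951.09984
Cloverhill County: $598,176 × 0.01021 = $6,107.37696
Total = $26,116.36416

$26,116.36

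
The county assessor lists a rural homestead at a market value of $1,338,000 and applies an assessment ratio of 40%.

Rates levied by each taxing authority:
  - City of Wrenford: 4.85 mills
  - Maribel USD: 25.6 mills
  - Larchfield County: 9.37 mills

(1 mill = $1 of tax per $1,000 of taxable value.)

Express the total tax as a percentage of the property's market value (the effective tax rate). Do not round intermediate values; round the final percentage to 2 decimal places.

1.59%

Assessed value = $1,338,000 × 0.4 = $535,200
City of Wrenford: $535,200 × 0.00485 = $2,595.72
Maribel USD: $535,200 × 0.0256 = $13,701.12
Larchfield County: $535,200 × 0.00937 = $5,014.824
Total tax = $21,311.664
Effective rate = $21,311.664 ÷ $1,338,000 = 1.59% of market value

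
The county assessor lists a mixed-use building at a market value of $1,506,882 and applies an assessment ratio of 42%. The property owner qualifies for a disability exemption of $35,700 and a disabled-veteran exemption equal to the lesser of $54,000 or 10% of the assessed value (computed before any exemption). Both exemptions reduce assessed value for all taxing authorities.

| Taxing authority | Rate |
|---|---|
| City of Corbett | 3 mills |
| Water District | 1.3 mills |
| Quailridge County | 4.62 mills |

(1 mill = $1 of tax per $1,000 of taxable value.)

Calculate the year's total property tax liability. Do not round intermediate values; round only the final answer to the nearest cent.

$4,845.26

Assessed value = $1,506,882 × 0.42 = $632,890.44
Disabled-veteran exemption = min($54,000, 10% × $632,890.44) = min($54,000, $63,289.044) = $54,000 (dollar cap binds)
Taxable value = $632,890.44 − $35,700 − $54,000 = $543,190.44
City of Corbett: $543,190.44 × 0.003 = $1,629.57132
Water District: $543,190.44 × 0.0013 = $706.147572
Quailridge County: $543,190.44 × 0.00462 = $2,509.5398328
Total = $4,845.2587248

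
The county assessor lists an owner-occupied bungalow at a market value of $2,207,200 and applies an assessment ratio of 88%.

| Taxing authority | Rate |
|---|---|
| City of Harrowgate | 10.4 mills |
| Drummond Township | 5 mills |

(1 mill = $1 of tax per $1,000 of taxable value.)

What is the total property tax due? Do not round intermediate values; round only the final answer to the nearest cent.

Assessed value = $2,207,200 × 0.88 = $1,942,336
City of Harrowgate: $1,942,336 × 0.0104 = $20,200.2944
Drummond Township: $1,942,336 × 0.005 = $9,711.68
Total = $20,200.2944 + $9,711.68 = $29,911.9744

$29,911.97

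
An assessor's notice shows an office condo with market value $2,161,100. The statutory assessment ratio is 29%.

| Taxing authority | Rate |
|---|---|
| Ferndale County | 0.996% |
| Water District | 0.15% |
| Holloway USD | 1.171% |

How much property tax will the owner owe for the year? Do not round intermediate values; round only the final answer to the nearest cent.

Assessed value = $2,161,100 × 0.29 = $626,719
Ferndale County: $626,719 × 0.00996 = $6,242.12124
Water District: $626,719 × 0.0015 = $940.0785
Holloway USD: $626,719 × 0.01171 = $7,338.87949
Total = $6,242.12124 + $940.0785 + $7,338.87949 = $14,521.07923

$14,521.08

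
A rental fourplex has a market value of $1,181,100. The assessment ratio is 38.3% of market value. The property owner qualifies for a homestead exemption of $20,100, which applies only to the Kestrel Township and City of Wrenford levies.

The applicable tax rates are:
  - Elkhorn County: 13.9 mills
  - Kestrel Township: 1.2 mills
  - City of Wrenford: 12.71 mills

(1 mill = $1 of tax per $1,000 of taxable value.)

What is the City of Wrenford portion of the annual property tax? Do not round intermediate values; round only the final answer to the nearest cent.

Assessed value = $1,181,100 × 0.383 = $452,361.3
City of Wrenford taxable value = $452,361.3 − $20,100 = $432,261.3
City of Wrenford levy = $432,261.3 × 0.01271 = $5,494.041123

$5,494.04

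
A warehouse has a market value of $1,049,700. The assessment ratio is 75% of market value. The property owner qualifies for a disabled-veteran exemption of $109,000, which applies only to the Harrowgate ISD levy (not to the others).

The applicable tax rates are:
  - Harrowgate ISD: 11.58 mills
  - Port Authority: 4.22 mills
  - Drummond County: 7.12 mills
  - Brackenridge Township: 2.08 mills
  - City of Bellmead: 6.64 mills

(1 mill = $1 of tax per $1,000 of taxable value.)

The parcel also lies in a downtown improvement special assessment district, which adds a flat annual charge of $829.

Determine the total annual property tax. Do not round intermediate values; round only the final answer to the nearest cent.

$24,476.16

Assessed value = $1,049,700 × 0.75 = $787,275
Harrowgate ISD: ($787,275 − $109,000) × 0.01158 = $678,275 × 0.01158 = $7,854.4245
Port Authority: $787,275 × 0.00422 = $3,322.3005
Drummond County: $787,275 × 0.00712 = $5,605.398
Brackenridge Township: $787,275 × 0.00208 = $1,637.532
City of Bellmead: $787,275 × 0.00664 = $5,227.506
Levies subtotal = $23,647.161
Total = $23,647.161 + $829 = $24,476.161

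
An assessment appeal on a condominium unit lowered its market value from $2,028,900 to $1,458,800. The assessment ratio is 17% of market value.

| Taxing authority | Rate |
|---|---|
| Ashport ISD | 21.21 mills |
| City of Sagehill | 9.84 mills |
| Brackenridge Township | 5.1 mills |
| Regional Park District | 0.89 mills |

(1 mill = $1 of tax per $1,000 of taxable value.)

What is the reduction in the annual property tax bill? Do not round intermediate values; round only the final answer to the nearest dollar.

$3,590

Old assessed value = $2,028,900 × 0.17 = $344,913
New assessed value = $1,458,800 × 0.17 = $247,996
Combined rate = 0.02121 + 0.00984 + 0.0051 + 0.00089 = 0.03704
Old tax = $344,913 × 0.03704 = $12,775.57752
New tax = $247,996 × 0.03704 = $9,185.77184
Reduction = $12,775.57752 − $9,185.77184 = $3,589.80568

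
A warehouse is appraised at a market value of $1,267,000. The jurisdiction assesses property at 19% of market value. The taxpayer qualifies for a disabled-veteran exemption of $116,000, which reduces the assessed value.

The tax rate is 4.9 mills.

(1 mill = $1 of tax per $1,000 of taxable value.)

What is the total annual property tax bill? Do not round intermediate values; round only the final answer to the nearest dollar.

$611

Assessed value = $1,267,000 × 0.19 = $240,730
Taxable value = $240,730 − $116,000 = $124,730
Tax = $124,730 × 0.0049 = $611.177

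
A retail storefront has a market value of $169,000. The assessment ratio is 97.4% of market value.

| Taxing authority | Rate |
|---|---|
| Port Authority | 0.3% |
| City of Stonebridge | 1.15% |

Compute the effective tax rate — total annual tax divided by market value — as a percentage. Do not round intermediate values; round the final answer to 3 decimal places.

1.412%

Assessed value = $169,000 × 0.974 = $164,606
Port Authority: $164,606 × 0.003 = $493.818
City of Stonebridge: $164,606 × 0.0115 = $1,892.969
Total tax = $2,386.787
Effective rate = $2,386.787 ÷ $169,000 = 1.412% of market value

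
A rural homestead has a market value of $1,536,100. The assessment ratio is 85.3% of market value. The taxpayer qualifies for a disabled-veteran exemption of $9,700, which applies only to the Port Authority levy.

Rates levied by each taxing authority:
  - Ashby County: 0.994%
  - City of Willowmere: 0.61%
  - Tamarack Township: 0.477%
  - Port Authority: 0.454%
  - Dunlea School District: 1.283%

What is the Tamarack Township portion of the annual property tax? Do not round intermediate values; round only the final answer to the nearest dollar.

Assessed value = $1,536,100 × 0.853 = $1,310,293.3
Tamarack Township taxable value = $1,310,293.3 (exemption does not apply)
Tamarack Township levy = $1,310,293.3 × 0.00477 = $6,250.099041

$6,250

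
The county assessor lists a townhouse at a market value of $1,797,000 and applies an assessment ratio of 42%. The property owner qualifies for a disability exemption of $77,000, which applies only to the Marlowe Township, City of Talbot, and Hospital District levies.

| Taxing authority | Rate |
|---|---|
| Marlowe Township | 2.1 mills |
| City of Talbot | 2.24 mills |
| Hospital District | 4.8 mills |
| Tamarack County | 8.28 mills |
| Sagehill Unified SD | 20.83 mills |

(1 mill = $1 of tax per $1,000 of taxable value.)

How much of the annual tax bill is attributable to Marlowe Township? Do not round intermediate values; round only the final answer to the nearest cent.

$1,423.25

Assessed value = $1,797,000 × 0.42 = $754,740
Marlowe Township taxable value = $754,740 − $77,000 = $677,740
Marlowe Township levy = $677,740 × 0.0021 = $1,423.254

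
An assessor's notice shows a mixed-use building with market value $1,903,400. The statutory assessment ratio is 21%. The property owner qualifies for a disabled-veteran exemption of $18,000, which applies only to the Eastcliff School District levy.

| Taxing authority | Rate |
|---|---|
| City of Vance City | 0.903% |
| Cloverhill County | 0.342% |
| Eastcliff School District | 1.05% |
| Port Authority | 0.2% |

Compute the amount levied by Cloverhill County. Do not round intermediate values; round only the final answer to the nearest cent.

Assessed value = $1,903,400 × 0.21 = $399,714
Cloverhill County taxable value = $399,714 (exemption does not apply)
Cloverhill County levy = $399,714 × 0.00342 = $1,367.02188

$1,367.02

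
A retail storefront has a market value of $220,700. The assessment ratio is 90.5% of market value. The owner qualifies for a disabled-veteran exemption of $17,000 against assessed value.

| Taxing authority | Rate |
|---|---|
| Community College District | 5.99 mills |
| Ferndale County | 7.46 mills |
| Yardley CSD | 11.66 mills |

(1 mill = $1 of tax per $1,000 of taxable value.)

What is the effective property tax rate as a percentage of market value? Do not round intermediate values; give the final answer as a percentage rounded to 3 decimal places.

2.079%

Assessed value = $220,700 × 0.905 = $199,733.5
Taxable value = $199,733.5 − $17,000 = $182,733.5
Community College District: $182,733.5 × 0.00599 = $1,094.573665
Ferndale County: $182,733.5 × 0.00746 = $1,363.19191
Yardley CSD: $182,733.5 × 0.01166 = $2,130.67261
Total tax = $4,588.438185
Effective rate = $4,588.438185 ÷ $220,700 = 2.079% of market value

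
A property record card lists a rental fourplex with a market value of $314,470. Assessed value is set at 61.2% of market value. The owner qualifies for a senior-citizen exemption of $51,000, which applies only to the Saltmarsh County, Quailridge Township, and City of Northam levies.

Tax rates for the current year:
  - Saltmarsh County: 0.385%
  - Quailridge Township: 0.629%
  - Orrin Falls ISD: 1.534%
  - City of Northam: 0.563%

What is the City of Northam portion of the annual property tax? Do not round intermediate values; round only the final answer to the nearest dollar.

Assessed value = $314,470 × 0.612 = $192,455.64
City of Northam taxable value = $192,455.64 − $51,000 = $141,455.64
City of Northam levy = $141,455.64 × 0.00563 = $796.3952532

$796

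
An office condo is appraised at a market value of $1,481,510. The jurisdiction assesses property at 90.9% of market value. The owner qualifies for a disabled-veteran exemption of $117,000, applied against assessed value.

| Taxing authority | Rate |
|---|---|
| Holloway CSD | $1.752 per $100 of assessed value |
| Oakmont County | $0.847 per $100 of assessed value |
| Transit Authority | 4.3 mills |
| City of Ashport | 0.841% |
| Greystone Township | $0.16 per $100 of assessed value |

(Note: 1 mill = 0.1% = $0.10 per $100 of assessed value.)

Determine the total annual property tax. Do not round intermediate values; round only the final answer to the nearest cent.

Assessed value = $1,481,510 × 0.909 = $1,346,692.59
Taxable value = $1,346,692.59 − $117,000 = $1,229,692.59
Holloway CSD: $1,229,692.59 × 0.01752 = $21,544.2141768
Oakmont County: $1,229,692.59 × 0.00847 = $10,415.4962373
Transit Authority: $1,229,692.59 × 0.0043 = $5,287.678137
City of Ashport: $1,229,692.59 × 0.00841 = $10,341.7146819
Greystone Township: $1,229,692.59 × 0.0016 = $1,967.508144
Total = $49,556.611377

$49,556.61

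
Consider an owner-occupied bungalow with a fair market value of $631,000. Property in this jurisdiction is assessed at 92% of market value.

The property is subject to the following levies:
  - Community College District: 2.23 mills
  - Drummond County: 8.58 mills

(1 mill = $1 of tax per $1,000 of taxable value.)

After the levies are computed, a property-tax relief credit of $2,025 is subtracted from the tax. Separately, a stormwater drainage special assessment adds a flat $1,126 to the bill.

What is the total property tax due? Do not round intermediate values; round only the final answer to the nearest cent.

Assessed value = $631,000 × 0.92 = $580,520
Community College District: $580,520 × 0.00223 = $1,294.5596
Drummond County: $580,520 × 0.00858 = $4,980.8616
Levies subtotal = $6,275.4212
After credit = $6,275.4212 − $2,025 = $4,250.4212
Total = $4,250.4212 + $1,126 = $5,376.4212

$5,376.42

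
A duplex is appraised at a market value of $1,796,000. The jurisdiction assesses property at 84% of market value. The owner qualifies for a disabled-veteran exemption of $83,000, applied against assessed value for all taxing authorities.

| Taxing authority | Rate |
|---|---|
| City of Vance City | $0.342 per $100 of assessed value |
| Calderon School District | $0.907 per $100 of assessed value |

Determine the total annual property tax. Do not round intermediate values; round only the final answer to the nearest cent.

$17,806.24

Assessed value = $1,796,000 × 0.84 = $1,508,640
Taxable value = $1,508,640 − $83,000 = $1,425,640
City of Vance City: $1,425,640 × 0.00342 = $4,875.6888
Calderon School District: $1,425,640 × 0.00907 = $12,930.5548
Total = $4,875.6888 + $12,930.5548 = $17,806.2436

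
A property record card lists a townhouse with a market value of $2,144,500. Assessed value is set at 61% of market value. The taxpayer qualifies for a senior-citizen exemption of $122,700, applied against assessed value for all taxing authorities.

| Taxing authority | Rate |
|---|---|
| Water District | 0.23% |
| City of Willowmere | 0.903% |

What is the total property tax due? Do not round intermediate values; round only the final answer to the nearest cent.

$13,431.09

Assessed value = $2,144,500 × 0.61 = $1,308,145
Taxable value = $1,308,145 − $122,700 = $1,185,445
Water District: $1,185,445 × 0.0023 = $2,726.5235
City of Willowmere: $1,185,445 × 0.00903 = $10,704.56835
Total = $2,726.5235 + $10,704.56835 = $13,431.09185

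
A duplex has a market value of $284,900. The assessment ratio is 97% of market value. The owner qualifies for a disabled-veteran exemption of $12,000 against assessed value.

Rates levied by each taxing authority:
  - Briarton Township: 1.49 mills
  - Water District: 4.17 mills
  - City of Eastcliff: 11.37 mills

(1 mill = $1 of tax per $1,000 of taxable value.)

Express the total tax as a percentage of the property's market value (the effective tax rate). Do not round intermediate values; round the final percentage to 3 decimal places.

Assessed value = $284,900 × 0.97 = $276,353
Taxable value = $276,353 − $12,000 = $264,353
Briarton Township: $264,353 × 0.00149 = $393.88597
Water District: $264,353 × 0.00417 = $1,102.35201
City of Eastcliff: $264,353 × 0.01137 = $3,005.69361
Total tax = $4,501.93159
Effective rate = $4,501.93159 ÷ $284,900 = 1.580% of market value

1.580%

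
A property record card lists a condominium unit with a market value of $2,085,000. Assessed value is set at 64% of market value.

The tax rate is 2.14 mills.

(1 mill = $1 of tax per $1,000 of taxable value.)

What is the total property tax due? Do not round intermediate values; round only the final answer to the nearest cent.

Assessed value = $2,085,000 × 0.64 = $1,334,400
Tax = $1,334,400 × 0.00214 = $2,855.616

$2,855.62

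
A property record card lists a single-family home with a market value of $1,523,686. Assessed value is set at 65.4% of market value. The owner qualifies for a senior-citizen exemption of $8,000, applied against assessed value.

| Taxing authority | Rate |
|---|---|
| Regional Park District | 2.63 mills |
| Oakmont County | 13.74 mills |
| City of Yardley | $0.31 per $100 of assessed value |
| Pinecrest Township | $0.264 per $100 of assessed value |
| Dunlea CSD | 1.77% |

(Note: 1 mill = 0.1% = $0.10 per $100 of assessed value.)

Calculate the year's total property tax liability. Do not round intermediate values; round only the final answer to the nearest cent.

Assessed value = $1,523,686 × 0.654 = $996,490.644
Taxable value = $996,490.644 − $8,000 = $988,490.644
Regional Park District: $988,490.644 × 0.00263 = $2,599.73039372
Oakmont County: $988,490.644 × 0.01374 = $13,581.86144856
City of Yardley: $988,490.644 × 0.0031 = $3,064.3209964
Pinecrest Township: $988,490.644 × 0.00264 = $2,609.61530016
Dunlea CSD: $988,490.644 × 0.0177 = $17,496.2843988
Total = $39,351.81253764

$39,351.81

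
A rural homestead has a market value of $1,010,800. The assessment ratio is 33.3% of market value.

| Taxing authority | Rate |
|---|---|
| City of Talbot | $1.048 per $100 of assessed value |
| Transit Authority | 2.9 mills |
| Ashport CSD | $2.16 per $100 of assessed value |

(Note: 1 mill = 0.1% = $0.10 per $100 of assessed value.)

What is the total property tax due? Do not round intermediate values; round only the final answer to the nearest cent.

Assessed value = $1,010,800 × 0.333 = $336,596.4
City of Talbot: $336,596.4 × 0.01048 = $3,527.530272
Transit Authority: $336,596.4 × 0.0029 = $976.12956
Ashport CSD: $336,596.4 × 0.0216 = $7,270.48224
Total = $11,774.142072

$11,774.14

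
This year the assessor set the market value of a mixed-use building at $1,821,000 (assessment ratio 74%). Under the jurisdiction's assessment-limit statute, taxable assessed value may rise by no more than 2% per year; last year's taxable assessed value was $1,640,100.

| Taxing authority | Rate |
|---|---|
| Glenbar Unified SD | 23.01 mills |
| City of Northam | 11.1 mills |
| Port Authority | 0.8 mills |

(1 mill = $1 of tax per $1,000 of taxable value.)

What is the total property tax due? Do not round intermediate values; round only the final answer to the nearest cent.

$47,042.62

Uncapped assessed value = $1,821,000 × 0.74 = $1,347,540
Cap limit = $1,640,100 × 1.02 = $1,672,902
Taxable assessed value = min($1,347,540, $1,672,902) = $1,347,540 (cap does not bind)
Glenbar Unified SD: $1,347,540 × 0.02301 = $31,006.8954
City of Northam: $1,347,540 × 0.0111 = $14,957.694
Port Authority: $1,347,540 × 0.0008 = $1,078.032
Total = $47,042.6214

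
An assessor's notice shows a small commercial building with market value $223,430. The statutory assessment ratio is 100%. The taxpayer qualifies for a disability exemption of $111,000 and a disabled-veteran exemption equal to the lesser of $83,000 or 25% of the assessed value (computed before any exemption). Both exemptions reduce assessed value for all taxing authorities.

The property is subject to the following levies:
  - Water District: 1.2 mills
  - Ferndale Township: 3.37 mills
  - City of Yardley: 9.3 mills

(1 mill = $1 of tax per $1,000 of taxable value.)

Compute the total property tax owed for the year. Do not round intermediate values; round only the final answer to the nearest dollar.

$785

Assessed value = $223,430 × 1 = $223,430
Disabled-veteran exemption = min($83,000, 25% × $223,430) = min($83,000, $55,857.5) = $55,857.5 (percentage binds)
Taxable value = $223,430 − $111,000 − $55,857.5 = $56,572.5
Water District: $56,572.5 × 0.0012 = $67.887
Ferndale Township: $56,572.5 × 0.00337 = $190.649325
City of Yardley: $56,572.5 × 0.0093 = $526.12425
Total = $784.660575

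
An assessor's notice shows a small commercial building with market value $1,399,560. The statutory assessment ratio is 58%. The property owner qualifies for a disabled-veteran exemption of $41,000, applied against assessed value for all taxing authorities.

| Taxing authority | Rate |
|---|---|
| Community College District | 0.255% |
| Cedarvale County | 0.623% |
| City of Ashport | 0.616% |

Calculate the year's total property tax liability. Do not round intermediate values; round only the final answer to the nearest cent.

$11,514.93

Assessed value = $1,399,560 × 0.58 = $811,744.8
Taxable value = $811,744.8 − $41,000 = $770,744.8
Community College District: $770,744.8 × 0.00255 = $1,965.39924
Cedarvale County: $770,744.8 × 0.00623 = $4,801.740104
City of Ashport: $770,744.8 × 0.00616 = $4,747.787968
Total = $1,965.39924 + $4,801.740104 + $4,747.787968 = $11,514.927312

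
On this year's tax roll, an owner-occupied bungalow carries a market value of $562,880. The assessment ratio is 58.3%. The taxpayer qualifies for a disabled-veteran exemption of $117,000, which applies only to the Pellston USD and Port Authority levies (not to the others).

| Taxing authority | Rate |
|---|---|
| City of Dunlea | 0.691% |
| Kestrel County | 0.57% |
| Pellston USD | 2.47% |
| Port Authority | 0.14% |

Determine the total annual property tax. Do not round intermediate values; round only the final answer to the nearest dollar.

Assessed value = $562,880 × 0.583 = $328,159.04
City of Dunlea: $328,159.04 × 0.00691 = $2,267.5789664
Kestrel County: $328,159.04 × 0.0057 = $1,870.506528
Pellston USD: ($328,159.04 − $117,000) × 0.0247 = $211,159.04 × 0.0247 = $5,215.628288
Port Authority: ($328,159.04 − $117,000) × 0.0014 = $211,159.04 × 0.0014 = $295.622656
Total = $9,649.3364384

$9,649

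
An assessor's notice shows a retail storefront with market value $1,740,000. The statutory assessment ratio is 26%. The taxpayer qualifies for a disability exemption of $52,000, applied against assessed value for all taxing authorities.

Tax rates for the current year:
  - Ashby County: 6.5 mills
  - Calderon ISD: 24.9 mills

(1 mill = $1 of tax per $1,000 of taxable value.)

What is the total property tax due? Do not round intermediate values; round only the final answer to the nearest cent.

$12,572.56

Assessed value = $1,740,000 × 0.26 = $452,400
Taxable value = $452,400 − $52,000 = $400,400
Ashby County: $400,400 × 0.0065 = $2,602.6
Calderon ISD: $400,400 × 0.0249 = $9,969.96
Total = $2,602.6 + $9,969.96 = $12,572.56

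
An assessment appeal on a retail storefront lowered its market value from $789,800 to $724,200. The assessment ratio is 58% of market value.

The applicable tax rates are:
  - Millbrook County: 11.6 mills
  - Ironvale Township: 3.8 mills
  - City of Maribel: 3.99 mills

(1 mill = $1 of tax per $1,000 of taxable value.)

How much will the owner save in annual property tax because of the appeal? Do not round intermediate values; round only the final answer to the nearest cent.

Old assessed value = $789,800 × 0.58 = $458,084
New assessed value = $724,200 × 0.58 = $420,036
Combined rate = 0.0116 + 0.0038 + 0.00399 = 0.01939
Old tax = $458,084 × 0.01939 = $8,882.24876
New tax = $420,036 × 0.01939 = $8,144.49804
Reduction = $8,882.24876 − $8,144.49804 = $737.75072

$737.75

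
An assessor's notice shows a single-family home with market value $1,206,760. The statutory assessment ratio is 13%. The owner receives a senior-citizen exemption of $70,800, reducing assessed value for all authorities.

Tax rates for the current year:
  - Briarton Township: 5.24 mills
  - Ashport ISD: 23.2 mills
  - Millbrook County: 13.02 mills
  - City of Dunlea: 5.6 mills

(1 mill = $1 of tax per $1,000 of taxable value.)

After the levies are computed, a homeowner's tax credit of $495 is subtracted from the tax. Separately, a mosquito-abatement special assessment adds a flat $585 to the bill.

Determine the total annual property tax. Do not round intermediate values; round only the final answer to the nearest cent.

$4,140.87

Assessed value = $1,206,760 × 0.13 = $156,878.8
Taxable value = $156,878.8 − $70,800 = $86,078.8
Briarton Township: $86,078.8 × 0.00524 = $451.052912
Ashport ISD: $86,078.8 × 0.0232 = $1,997.02816
Millbrook County: $86,078.8 × 0.01302 = $1,120.745976
City of Dunlea: $86,078.8 × 0.0056 = $482.04128
Levies subtotal = $4,050.868328
After credit = $4,050.868328 − $495 = $3,555.868328
Total = $3,555.868328 + $585 = $4,140.868328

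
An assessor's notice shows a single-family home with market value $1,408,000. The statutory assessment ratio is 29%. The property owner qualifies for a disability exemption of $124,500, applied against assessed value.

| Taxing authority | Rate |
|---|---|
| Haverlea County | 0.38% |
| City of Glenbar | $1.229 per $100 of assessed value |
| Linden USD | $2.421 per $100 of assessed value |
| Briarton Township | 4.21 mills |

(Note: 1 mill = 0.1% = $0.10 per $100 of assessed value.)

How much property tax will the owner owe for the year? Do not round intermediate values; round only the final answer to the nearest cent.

$12,632.83

Assessed value = $1,408,000 × 0.29 = $408,320
Taxable value = $408,320 − $124,500 = $283,820
Haverlea County: $283,820 × 0.0038 = $1,078.516
City of Glenbar: $283,820 × 0.01229 = $3,488.1478
Linden USD: $283,820 × 0.02421 = $6,871.2822
Briarton Township: $283,820 × 0.00421 = $1,194.8822
Total = $12,632.8282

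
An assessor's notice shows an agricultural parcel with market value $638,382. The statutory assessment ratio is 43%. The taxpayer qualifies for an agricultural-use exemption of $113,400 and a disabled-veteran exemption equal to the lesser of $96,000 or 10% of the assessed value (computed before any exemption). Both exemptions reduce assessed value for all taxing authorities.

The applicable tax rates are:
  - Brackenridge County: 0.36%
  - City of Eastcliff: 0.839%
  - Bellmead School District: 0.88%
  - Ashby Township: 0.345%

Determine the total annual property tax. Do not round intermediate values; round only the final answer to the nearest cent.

$3,239.77

Assessed value = $638,382 × 0.43 = $274,504.26
Disabled-veteran exemption = min($96,000, 10% × $274,504.26) = min($96,000, $27,450.426) = $27,450.426 (percentage binds)
Taxable value = $274,504.26 − $113,400 − $27,450.426 = $133,653.834
Brackenridge County: $133,653.834 × 0.0036 = $481.1538024
City of Eastcliff: $133,653.834 × 0.00839 = $1,121.35566726
Bellmead School District: $133,653.834 × 0.0088 = $1,176.1537392
Ashby Township: $133,653.834 × 0.00345 = $461.1057273
Total = $3,239.76893616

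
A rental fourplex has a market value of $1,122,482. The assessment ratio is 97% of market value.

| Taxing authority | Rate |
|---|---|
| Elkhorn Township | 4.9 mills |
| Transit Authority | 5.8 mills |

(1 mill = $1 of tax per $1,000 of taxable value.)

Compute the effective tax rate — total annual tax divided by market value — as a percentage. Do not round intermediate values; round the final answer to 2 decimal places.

Assessed value = $1,122,482 × 0.97 = $1,088,807.54
Elkhorn Township: $1,088,807.54 × 0.0049 = $5,335.156946
Transit Authority: $1,088,807.54 × 0.0058 = $6,315.083732
Total tax = $11,650.240678
Effective rate = $11,650.240678 ÷ $1,122,482 = 1.04% of market value

1.04%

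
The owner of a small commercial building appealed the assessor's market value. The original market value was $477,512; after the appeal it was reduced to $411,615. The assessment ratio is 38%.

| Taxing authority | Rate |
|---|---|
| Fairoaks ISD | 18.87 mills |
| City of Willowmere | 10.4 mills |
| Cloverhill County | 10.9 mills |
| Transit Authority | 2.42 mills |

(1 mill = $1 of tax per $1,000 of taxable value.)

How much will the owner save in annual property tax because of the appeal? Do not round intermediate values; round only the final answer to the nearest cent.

$1,066.49

Old assessed value = $477,512 × 0.38 = $181,454.56
New assessed value = $411,615 × 0.38 = $156,413.7
Combined rate = 0.01887 + 0.0104 + 0.0109 + 0.00242 = 0.04259
Old tax = $181,454.56 × 0.04259 = $7,728.1497104
New tax = $156,413.7 × 0.04259 = $6,661.659483
Reduction = $7,728.1497104 − $6,661.659483 = $1,066.4902274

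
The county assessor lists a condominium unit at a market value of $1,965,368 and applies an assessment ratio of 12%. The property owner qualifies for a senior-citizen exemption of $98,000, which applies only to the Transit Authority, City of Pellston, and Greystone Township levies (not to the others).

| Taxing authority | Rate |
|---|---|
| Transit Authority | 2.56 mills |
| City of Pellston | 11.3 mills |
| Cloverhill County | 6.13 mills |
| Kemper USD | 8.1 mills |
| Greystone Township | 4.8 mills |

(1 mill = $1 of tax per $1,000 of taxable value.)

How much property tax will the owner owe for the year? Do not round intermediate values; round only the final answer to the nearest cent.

Assessed value = $1,965,368 × 0.12 = $235,844.16
Transit Authority: ($235,844.16 − $98,000) × 0.00256 = $137,844.16 × 0.00256 = $352.8810496
City of Pellston: ($235,844.16 − $98,000) × 0.0113 = $137,844.16 × 0.0113 = $1,557.639008
Cloverhill County: $235,844.16 × 0.00613 = $1,445.7247008
Kemper USD: $235,844.16 × 0.0081 = $1,910.337696
Greystone Township: ($235,844.16 − $98,000) × 0.0048 = $137,844.16 × 0.0048 = $661.651968
Total = $5,928.2344224

$5,928.23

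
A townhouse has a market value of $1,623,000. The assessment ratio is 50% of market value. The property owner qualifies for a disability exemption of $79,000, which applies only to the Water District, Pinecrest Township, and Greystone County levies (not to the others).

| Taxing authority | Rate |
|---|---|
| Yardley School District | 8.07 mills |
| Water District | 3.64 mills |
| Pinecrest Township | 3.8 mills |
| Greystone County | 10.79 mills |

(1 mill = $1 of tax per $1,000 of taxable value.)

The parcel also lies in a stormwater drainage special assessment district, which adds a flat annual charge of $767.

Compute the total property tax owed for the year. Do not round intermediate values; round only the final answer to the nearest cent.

Assessed value = $1,623,000 × 0.5 = $811,500
Yardley School District: $811,500 × 0.00807 = $6,548.805
Water District: ($811,500 − $79,000) × 0.00364 = $732,500 × 0.00364 = $2,666.3
Pinecrest Township: ($811,500 − $79,000) × 0.0038 = $732,500 × 0.0038 = $2,783.5
Greystone County: ($811,500 − $79,000) × 0.01079 = $732,500 × 0.01079 = $7,903.675
Levies subtotal = $19,902.28
Total = $19,902.28 + $767 = $20,669.28

$20,669.28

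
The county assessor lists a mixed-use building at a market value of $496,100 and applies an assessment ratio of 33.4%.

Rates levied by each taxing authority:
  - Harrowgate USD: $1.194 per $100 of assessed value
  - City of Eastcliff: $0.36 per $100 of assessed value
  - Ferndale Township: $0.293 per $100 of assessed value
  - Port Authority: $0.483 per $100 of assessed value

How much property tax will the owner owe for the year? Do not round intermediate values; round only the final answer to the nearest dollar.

Assessed value = $496,100 × 0.334 = $165,697.4
Harrowgate USD: $165,697.4 × 0.01194 = $1,978.426956
City of Eastcliff: $165,697.4 × 0.0036 = $596.51064
Ferndale Township: $165,697.4 × 0.00293 = $485.493382
Port Authority: $165,697.4 × 0.00483 = $800.318442
Total = $1,978.426956 + $596.51064 + $485.493382 + $800.318442 = $3,860.74942

$3,861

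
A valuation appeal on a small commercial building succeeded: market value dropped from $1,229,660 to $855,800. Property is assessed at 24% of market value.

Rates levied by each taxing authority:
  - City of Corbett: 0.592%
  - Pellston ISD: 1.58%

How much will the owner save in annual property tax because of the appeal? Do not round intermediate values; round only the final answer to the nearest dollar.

$1,949

Old assessed value = $1,229,660 × 0.24 = $295,118.4
New assessed value = $855,800 × 0.24 = $205,392
Combined rate = 0.00592 + 0.0158 = 0.02172
Old tax = $295,118.4 × 0.02172 = $6,409.971648
New tax = $205,392 × 0.02172 = $4,461.11424
Reduction = $6,409.971648 − $4,461.11424 = $1,948.857408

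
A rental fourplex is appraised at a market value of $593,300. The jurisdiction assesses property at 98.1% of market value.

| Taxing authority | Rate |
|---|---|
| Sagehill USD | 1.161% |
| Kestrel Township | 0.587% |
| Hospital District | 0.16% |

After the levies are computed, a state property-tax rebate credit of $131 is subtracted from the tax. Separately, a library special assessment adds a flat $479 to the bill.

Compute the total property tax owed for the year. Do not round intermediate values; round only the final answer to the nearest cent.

$11,453.08

Assessed value = $593,300 × 0.981 = $582,027.3
Sagehill USD: $582,027.3 × 0.01161 = $6,757.336953
Kestrel Township: $582,027.3 × 0.00587 = $3,416.500251
Hospital District: $582,027.3 × 0.0016 = $931.24368
Levies subtotal = $11,105.080884
After credit = $11,105.080884 − $131 = $10,974.080884
Total = $10,974.080884 + $479 = $11,453.080884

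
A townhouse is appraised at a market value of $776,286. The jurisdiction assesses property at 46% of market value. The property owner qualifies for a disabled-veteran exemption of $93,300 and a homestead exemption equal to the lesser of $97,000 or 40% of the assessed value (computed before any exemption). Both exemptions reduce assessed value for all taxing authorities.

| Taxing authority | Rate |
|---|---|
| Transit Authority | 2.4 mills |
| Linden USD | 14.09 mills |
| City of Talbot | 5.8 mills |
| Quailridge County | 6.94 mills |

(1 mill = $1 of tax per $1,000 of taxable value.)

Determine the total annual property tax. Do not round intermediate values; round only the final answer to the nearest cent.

Assessed value = $776,286 × 0.46 = $357,091.56
Homestead exemption = min($97,000, 40% × $357,091.56) = min($97,000, $142,836.624) = $97,000 (dollar cap binds)
Taxable value = $357,091.56 − $93,300 − $97,000 = $166,791.56
Transit Authority: $166,791.56 × 0.0024 = $400.299744
Linden USD: $166,791.56 × 0.01409 = $2,350.0930804
City of Talbot: $166,791.56 × 0.0058 = $967.391048
Quailridge County: $166,791.56 × 0.00694 = $1,157.5334264
Total = $4,875.3172988

$4,875.32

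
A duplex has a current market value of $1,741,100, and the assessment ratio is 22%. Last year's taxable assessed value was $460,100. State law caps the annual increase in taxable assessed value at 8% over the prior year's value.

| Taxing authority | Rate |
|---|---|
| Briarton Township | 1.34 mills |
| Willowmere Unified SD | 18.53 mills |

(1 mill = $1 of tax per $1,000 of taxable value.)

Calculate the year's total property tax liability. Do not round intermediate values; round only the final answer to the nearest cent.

Uncapped assessed value = $1,741,100 × 0.22 = $383,042
Cap limit = $460,100 × 1.08 = $496,908
Taxable assessed value = min($383,042, $496,908) = $383,042 (cap does not bind)
Briarton Township: $383,042 × 0.00134 = $513.27628
Willowmere Unified SD: $383,042 × 0.01853 = $7,097.76826
Total = $7,611.04454

$7,611.04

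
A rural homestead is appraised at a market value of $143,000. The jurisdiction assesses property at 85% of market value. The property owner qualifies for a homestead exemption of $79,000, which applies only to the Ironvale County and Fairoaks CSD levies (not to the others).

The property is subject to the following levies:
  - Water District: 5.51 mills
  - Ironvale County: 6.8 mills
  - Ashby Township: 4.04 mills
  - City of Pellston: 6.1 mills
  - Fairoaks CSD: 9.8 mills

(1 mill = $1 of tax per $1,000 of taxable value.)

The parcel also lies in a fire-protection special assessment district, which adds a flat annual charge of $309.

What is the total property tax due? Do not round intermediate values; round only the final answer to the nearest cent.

Assessed value = $143,000 × 0.85 = $121,550
Water District: $121,550 × 0.00551 = $669.7405
Ironvale County: ($121,550 − $79,000) × 0.0068 = $42,550 × 0.0068 = $289.34
Ashby Township: $121,550 × 0.00404 = $491.062
City of Pellston: $121,550 × 0.0061 = $741.455
Fairoaks CSD: ($121,550 − $79,000) × 0.0098 = $42,550 × 0.0098 = $416.99
Levies subtotal = $2,608.5875
Total = $2,608.5875 + $309 = $2,917.5875

$2,917.59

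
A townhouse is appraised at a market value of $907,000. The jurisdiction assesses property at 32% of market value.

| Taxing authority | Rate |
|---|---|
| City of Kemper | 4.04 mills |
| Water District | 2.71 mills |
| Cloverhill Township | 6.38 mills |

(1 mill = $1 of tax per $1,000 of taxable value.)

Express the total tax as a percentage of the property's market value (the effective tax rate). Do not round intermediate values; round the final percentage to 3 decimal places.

Assessed value = $907,000 × 0.32 = $290,240
City of Kemper: $290,240 × 0.00404 = $1,172.5696
Water District: $290,240 × 0.00271 = $786.5504
Cloverhill Township: $290,240 × 0.00638 = $1,851.7312
Total tax = $3,810.8512
Effective rate = $3,810.8512 ÷ $907,000 = 0.420% of market value

0.420%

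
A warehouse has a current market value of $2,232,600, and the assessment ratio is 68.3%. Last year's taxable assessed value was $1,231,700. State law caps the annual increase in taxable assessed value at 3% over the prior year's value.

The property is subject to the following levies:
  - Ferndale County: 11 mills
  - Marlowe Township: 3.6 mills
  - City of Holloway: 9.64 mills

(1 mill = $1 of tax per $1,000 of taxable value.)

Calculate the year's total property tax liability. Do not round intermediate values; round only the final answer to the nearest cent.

Uncapped assessed value = $2,232,600 × 0.683 = $1,524,865.8
Cap limit = $1,231,700 × 1.03 = $1,268,651
Taxable assessed value = min($1,524,865.8, $1,268,651) = $1,268,651 (cap binds)
Ferndale County: $1,268,651 × 0.011 = $13,955.161
Marlowe Township: $1,268,651 × 0.0036 = $4,567.1436
City of Holloway: $1,268,651 × 0.00964 = $12,229.79564
Total = $30,752.10024

$30,752.10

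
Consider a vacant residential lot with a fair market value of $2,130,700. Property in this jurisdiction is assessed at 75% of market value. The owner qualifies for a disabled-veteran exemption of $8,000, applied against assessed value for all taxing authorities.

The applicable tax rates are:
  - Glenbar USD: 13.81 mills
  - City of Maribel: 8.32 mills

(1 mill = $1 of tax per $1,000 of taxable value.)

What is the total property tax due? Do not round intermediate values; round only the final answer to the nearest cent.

Assessed value = $2,130,700 × 0.75 = $1,598,025
Taxable value = $1,598,025 − $8,000 = $1,590,025
Glenbar USD: $1,590,025 × 0.01381 = $21,958.24525
City of Maribel: $1,590,025 × 0.00832 = $13,229.008
Total = $21,958.24525 + $13,229.008 = $35,187.25325

$35,187.25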